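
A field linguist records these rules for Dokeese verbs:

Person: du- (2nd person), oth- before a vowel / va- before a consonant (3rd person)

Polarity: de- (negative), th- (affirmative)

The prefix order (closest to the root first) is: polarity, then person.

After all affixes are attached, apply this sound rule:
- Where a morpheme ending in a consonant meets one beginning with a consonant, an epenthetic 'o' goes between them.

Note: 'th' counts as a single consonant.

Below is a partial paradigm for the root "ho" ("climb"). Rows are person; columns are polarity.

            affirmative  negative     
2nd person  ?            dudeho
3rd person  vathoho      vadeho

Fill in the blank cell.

duthoho

Attach polarity affirmative th- → thho.
Attach person 2nd person du- → duthho.
Apply epenthesis: duthho → duthoho.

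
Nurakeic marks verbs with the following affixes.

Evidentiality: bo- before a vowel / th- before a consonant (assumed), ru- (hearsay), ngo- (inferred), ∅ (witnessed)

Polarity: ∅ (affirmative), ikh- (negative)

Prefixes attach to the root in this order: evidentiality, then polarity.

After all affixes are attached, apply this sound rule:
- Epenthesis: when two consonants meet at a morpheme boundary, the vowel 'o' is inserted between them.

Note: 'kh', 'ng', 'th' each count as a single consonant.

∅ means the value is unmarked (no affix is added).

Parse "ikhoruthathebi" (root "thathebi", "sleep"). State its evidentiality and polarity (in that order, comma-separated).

Segment: ikh-ru-thathebi.
evidentiality: ru- → hearsay.
polarity: ikh- → negative.

hearsay, negative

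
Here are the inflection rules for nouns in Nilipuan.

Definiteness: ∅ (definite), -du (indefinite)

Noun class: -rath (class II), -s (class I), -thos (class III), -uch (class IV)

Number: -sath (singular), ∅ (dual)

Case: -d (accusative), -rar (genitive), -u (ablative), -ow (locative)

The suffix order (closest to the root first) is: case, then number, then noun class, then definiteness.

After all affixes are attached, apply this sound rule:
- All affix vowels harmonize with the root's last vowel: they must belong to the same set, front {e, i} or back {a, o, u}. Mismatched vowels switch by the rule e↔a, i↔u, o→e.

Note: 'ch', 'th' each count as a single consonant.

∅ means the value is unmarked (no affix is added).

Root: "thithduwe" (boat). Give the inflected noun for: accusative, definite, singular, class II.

Attach case accusative -d → thithduwed.
Attach number singular -sath → thithduwedsath.
Attach noun class class II -rath → thithduwedsathrath.
definiteness = definite: zero marking, form stays thithduwedsathrath.
Apply vowel harmony: thithduwedsathrath → thithduwedsethreth.

thithduwedsethreth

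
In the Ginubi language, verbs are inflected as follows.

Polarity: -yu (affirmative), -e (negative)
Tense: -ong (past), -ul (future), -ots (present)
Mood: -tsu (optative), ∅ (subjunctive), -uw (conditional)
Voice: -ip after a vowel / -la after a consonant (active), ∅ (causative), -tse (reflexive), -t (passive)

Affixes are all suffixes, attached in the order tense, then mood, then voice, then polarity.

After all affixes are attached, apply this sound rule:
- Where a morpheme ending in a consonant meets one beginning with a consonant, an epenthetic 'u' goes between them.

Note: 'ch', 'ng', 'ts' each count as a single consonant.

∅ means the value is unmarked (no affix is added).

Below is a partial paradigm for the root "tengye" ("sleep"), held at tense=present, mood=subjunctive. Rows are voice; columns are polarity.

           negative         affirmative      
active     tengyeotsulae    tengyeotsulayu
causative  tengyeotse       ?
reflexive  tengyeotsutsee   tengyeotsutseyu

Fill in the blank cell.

Attach tense present -ots → tengyeots.
mood = subjunctive: zero marking, form stays tengyeots.
voice = causative: zero marking, form stays tengyeots.
Attach polarity affirmative -yu → tengyeotsyu.
Apply epenthesis: tengyeotsyu → tengyeotsuyu.

tengyeotsuyu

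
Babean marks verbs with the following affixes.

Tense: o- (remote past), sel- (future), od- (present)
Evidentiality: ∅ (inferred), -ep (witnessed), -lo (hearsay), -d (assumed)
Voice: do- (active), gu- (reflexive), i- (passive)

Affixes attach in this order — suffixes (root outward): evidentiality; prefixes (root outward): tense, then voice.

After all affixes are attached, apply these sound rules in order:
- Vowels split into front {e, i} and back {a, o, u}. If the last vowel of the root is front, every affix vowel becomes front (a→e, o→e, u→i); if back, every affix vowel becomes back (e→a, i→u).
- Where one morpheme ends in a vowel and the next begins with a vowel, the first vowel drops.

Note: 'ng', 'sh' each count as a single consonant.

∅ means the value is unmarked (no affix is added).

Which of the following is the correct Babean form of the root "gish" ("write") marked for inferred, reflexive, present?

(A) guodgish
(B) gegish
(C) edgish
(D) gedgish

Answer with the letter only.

Attach tense present od- → odgish.
evidentiality = inferred: zero marking, form stays odgish.
Attach voice reflexive gu- → guodgish.
Apply vowel harmony: guodgish → giedgish.
Apply vowel deletion: giedgish → gedgish.
So the correct form is gedgish, option (D).
(B) gegish is wrong: it uses remote past instead of present for tense.
(C) edgish is wrong: it uses passive instead of reflexive for voice.
(A) guodgish is wrong: it fails to apply the sound rule(s).

D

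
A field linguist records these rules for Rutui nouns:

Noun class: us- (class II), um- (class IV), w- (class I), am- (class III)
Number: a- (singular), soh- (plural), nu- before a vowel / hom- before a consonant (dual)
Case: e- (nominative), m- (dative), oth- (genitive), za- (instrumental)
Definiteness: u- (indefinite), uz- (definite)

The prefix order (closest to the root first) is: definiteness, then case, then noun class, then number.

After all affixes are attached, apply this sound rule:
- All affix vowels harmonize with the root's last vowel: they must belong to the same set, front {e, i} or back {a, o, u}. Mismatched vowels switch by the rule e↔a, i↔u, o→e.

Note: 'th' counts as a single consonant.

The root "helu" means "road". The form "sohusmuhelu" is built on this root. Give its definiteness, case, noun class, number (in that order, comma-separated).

indefinite, dative, class II, plural

Segment: soh-us-m-u-helu.
definiteness: u- → indefinite.
case: m- → dative.
noun class: us- → class II.
number: soh- → plural.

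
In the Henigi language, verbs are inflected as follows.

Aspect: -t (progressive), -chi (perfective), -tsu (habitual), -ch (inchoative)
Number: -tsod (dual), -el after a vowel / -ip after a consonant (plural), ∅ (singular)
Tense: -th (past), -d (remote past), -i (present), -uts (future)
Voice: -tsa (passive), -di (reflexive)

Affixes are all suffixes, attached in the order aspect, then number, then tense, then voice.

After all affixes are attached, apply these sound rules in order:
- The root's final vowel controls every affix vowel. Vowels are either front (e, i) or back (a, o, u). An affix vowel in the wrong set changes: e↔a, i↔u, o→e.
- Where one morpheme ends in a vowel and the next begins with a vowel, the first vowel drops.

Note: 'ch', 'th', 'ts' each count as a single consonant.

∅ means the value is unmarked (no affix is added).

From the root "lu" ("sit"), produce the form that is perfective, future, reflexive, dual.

Attach aspect perfective -chi → luchi.
Attach number dual -tsod → luchitsod.
Attach tense future -uts → luchitsoduts.
Attach voice reflexive -di → luchitsodutsdi.
Apply vowel harmony: luchitsodutsdi → luchutsodutsdu.
Vowel deletion: no change.

luchutsodutsdu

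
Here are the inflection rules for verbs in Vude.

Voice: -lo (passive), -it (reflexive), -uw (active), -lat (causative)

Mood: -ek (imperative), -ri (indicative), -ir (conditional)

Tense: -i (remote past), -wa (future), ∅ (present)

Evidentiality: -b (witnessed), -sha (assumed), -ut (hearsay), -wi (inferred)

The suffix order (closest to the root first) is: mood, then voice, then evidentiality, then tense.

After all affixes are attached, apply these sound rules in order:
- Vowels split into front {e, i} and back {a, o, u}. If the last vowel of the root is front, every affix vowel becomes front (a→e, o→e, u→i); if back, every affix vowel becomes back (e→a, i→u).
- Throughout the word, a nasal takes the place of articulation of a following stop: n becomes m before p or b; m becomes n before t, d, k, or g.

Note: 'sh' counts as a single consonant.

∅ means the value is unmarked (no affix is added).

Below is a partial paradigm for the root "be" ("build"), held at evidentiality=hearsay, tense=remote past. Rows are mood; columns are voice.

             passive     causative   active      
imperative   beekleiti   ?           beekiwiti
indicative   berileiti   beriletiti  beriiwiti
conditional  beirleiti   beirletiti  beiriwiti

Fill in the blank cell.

beekletiti

Attach mood imperative -ek → beek.
Attach voice causative -lat → beeklat.
Attach evidentiality hearsay -ut → beeklatut.
Attach tense remote past -i → beeklatuti.
Apply vowel harmony: beeklatuti → beekletiti.
Nasal assimilation: no change.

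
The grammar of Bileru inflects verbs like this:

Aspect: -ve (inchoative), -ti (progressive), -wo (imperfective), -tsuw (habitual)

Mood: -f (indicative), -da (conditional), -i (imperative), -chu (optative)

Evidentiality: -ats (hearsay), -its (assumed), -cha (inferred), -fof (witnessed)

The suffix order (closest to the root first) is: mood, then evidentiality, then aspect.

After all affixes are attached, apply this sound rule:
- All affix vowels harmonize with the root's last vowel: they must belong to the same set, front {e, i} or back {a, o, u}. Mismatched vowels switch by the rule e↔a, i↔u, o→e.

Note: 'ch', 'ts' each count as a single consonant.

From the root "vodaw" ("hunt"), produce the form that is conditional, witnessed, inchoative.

vodawdafofva

Attach mood conditional -da → vodawda.
Attach evidentiality witnessed -fof → vodawdafof.
Attach aspect inchoative -ve → vodawdafofve.
Apply vowel harmony: vodawdafofve → vodawdafofva.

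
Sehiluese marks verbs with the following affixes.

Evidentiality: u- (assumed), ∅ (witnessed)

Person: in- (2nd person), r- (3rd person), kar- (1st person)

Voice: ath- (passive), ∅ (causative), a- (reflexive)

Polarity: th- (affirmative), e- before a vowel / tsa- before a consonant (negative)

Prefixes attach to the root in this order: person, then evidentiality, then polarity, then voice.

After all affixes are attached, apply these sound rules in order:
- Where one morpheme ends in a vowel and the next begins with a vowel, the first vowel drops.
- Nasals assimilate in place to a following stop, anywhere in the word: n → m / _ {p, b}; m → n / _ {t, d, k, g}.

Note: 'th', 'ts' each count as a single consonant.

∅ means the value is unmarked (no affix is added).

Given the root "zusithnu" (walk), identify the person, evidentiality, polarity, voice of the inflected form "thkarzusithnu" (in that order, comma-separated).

Segment: th-kar-zusithnu.
person: kar- → 1st person.
evidentiality: ∅ → witnessed.
polarity: th- → affirmative.
voice: ∅ → causative.

1st person, witnessed, affirmative, causative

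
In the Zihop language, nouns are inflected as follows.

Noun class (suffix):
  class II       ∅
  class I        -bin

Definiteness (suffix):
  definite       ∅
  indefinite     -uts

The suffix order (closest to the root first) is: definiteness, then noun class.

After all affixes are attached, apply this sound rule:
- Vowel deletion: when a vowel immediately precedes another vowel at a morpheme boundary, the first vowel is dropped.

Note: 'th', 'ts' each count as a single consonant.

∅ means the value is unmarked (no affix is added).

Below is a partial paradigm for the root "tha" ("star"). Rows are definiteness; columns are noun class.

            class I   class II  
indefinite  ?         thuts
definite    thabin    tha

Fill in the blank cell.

Attach definiteness indefinite -uts → thauts.
Attach noun class class I -bin → thautsbin.
Apply vowel deletion: thautsbin → thutsbin.

thutsbin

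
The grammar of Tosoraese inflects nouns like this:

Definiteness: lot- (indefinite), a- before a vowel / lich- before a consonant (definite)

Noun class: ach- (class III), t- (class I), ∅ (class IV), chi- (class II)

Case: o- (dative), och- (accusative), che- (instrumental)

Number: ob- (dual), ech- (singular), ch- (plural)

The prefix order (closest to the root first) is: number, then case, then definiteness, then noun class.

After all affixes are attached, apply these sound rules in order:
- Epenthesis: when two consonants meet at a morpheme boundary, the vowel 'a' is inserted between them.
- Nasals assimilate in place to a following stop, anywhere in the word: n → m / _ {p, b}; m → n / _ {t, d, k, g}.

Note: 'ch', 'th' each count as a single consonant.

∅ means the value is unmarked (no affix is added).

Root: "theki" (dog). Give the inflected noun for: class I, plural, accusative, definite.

Attach number plural ch- → chtheki.
Attach case accusative och- → ochchtheki.
Attach definiteness definite a- (before vowel 'o') → aochchtheki.
Attach noun class class I t- → taochchtheki.
Apply epenthesis: taochchtheki → taochachatheki.
Nasal assimilation: no change.

taochachatheki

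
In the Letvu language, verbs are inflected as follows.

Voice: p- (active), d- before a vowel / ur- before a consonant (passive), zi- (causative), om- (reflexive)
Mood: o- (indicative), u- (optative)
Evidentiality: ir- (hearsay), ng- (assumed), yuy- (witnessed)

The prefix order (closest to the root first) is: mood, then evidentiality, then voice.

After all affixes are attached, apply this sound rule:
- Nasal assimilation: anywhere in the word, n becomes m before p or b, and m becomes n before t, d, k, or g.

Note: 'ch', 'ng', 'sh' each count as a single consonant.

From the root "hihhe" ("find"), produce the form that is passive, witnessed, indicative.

uryuyohihhe

Attach mood indicative o- → ohihhe.
Attach evidentiality witnessed yuy- → yuyohihhe.
Attach voice passive ur- (before consonant 'y') → uryuyohihhe.
Nasal assimilation: no change.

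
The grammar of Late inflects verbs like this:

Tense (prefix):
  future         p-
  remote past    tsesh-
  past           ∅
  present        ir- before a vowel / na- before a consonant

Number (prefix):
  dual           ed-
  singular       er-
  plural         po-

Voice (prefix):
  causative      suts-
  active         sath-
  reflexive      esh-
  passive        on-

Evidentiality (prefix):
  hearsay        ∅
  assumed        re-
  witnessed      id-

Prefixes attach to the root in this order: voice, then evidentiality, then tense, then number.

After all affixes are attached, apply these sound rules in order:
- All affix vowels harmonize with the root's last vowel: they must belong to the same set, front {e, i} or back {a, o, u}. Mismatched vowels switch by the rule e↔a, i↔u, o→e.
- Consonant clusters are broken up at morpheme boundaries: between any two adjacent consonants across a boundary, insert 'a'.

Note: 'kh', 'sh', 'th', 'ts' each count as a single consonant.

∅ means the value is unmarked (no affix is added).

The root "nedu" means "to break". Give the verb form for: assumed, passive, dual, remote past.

adatsasharaonanedu

Attach voice passive on- → onnedu.
Attach evidentiality assumed re- → reonnedu.
Attach tense remote past tsesh- → tseshreonnedu.
Attach number dual ed- → edtseshreonnedu.
Apply vowel harmony: edtseshreonnedu → adtsashraonnedu.
Apply epenthesis: adtsashraonnedu → adatsasharaonanedu.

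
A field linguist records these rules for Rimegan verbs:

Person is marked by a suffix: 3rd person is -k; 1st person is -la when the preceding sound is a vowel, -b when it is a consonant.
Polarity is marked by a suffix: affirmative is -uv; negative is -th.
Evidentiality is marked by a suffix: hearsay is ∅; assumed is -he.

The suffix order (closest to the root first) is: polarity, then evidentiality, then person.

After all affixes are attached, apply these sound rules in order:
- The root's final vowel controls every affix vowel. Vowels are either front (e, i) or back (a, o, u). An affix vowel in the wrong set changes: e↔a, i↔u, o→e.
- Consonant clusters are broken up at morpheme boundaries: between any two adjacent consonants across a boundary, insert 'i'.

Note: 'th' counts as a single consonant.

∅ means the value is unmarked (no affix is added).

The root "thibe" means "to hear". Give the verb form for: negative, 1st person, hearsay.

Attach polarity negative -th → thibeth.
evidentiality = hearsay: zero marking, form stays thibeth.
Attach person 1st person -b (after consonant 'th') → thibethb.
Vowel harmony: no change.
Apply epenthesis: thibethb → thibethib.

thibethib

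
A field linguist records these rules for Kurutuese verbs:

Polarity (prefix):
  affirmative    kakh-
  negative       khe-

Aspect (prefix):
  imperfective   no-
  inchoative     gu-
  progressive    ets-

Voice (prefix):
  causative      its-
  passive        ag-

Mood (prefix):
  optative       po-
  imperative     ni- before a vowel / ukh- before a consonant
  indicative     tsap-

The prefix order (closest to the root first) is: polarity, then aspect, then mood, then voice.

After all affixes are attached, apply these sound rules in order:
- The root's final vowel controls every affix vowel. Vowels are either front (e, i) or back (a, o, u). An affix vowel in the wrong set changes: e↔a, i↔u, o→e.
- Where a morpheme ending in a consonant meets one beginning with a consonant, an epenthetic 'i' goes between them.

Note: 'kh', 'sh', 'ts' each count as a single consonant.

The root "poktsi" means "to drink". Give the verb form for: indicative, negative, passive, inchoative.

egitsepigikhepoktsi

Attach polarity negative khe- → khepoktsi.
Attach aspect inchoative gu- → gukhepoktsi.
Attach mood indicative tsap- → tsapgukhepoktsi.
Attach voice passive ag- → agtsapgukhepoktsi.
Apply vowel harmony: agtsapgukhepoktsi → egtsepgikhepoktsi.
Apply epenthesis: egtsepgikhepoktsi → egitsepigikhepoktsi.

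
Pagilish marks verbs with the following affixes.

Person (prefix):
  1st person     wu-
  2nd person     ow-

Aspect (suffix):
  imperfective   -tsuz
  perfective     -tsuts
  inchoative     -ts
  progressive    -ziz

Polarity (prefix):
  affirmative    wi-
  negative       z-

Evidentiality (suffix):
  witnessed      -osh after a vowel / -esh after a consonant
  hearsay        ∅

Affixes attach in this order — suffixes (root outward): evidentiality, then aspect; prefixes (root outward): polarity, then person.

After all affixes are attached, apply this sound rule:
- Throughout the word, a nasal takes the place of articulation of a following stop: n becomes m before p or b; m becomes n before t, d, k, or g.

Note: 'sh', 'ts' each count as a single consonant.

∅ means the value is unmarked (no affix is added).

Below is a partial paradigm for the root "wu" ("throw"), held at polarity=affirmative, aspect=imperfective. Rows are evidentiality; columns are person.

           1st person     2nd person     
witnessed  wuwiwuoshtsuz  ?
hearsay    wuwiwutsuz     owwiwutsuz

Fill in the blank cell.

Attach polarity affirmative wi- → wiwu.
Attach evidentiality witnessed -osh (after vowel 'u') → wiwuosh.
Attach aspect imperfective -tsuz → wiwuoshtsuz.
Attach person 2nd person ow- → owwiwuoshtsuz.
Nasal assimilation: no change.

owwiwuoshtsuz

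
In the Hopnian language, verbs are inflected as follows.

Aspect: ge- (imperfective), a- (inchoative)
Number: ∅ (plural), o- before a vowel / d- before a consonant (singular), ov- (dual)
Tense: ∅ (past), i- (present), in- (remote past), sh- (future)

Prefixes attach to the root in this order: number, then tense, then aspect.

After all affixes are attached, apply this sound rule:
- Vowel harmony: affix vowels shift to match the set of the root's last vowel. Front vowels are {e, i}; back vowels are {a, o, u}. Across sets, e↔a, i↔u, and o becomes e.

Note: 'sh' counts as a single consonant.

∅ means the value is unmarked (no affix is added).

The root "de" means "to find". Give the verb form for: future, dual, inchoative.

eshevde

Attach number dual ov- → ovde.
Attach tense future sh- → shovde.
Attach aspect inchoative a- → ashovde.
Apply vowel harmony: ashovde → eshevde.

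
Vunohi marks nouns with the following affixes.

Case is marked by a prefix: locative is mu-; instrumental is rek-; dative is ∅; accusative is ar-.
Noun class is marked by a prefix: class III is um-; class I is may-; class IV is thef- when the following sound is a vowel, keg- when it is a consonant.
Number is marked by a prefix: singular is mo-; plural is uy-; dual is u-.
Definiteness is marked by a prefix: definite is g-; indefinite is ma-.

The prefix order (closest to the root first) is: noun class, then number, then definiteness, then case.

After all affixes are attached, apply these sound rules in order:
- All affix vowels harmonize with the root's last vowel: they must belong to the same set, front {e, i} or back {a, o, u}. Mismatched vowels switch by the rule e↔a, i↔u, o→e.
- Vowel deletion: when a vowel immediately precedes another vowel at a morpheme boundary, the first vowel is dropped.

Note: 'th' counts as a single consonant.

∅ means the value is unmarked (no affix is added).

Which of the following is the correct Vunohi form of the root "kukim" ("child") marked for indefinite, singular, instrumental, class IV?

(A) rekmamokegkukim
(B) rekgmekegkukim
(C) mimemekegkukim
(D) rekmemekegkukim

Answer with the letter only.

Attach noun class class IV keg- (before consonant 'k') → kegkukim.
Attach number singular mo- → mokegkukim.
Attach definiteness indefinite ma- → mamokegkukim.
Attach case instrumental rek- → rekmamokegkukim.
Apply vowel harmony: rekmamokegkukim → rekmemekegkukim.
Vowel deletion: no change.
So the correct form is rekmemekegkukim, option (D).
(C) mimemekegkukim is wrong: it uses locative instead of instrumental for case.
(A) rekmamokegkukim is wrong: it fails to apply the sound rule(s).
(B) rekgmekegkukim is wrong: it uses definite instead of indefinite for definiteness.

D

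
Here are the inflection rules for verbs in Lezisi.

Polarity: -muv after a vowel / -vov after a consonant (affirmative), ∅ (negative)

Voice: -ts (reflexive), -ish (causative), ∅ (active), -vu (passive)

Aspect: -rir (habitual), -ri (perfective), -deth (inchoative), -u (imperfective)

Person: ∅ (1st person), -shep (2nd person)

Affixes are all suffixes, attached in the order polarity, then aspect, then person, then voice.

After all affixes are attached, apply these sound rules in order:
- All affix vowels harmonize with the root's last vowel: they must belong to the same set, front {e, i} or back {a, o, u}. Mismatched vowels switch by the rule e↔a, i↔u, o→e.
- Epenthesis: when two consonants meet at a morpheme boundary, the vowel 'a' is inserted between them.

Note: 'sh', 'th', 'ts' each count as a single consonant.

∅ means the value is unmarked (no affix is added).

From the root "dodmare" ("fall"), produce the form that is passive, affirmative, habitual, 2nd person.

Attach polarity affirmative -muv (after vowel 'e') → dodmaremuv.
Attach aspect habitual -rir → dodmaremuvrir.
Attach person 2nd person -shep → dodmaremuvrirshep.
Attach voice passive -vu → dodmaremuvrirshepvu.
Apply vowel harmony: dodmaremuvrirshepvu → dodmaremivrirshepvi.
Apply epenthesis: dodmaremivrirshepvi → dodmaremivarirashepavi.

dodmaremivarirashepavi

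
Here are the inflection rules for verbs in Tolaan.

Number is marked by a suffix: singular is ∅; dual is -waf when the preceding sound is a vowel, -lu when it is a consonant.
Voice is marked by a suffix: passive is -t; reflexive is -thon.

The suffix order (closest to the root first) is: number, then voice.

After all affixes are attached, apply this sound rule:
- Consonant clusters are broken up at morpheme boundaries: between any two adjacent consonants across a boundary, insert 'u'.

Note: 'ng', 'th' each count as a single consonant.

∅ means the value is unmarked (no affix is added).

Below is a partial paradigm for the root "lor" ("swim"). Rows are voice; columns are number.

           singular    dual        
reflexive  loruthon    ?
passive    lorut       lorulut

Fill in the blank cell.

loruluthon

Attach number dual -lu (after consonant 'r') → lorlu.
Attach voice reflexive -thon → lorluthon.
Apply epenthesis: lorluthon → loruluthon.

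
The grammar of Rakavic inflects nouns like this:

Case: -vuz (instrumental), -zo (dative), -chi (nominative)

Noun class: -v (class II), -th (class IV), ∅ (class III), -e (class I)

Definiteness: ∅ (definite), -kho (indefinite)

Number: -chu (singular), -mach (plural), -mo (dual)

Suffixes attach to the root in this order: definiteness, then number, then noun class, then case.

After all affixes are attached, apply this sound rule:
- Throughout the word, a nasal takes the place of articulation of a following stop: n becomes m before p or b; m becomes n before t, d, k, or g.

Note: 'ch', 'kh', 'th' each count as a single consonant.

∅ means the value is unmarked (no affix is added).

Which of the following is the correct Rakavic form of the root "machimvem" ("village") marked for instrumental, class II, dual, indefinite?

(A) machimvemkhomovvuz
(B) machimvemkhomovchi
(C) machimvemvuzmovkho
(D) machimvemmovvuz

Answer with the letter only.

Attach definiteness indefinite -kho → machimvemkho.
Attach number dual -mo → machimvemkhomo.
Attach noun class class II -v → machimvemkhomov.
Attach case instrumental -vuz → machimvemkhomovvuz.
Nasal assimilation: no change.
So the correct form is machimvemkhomovvuz, option (A).
(C) machimvemvuzmovkho is wrong: it has the affixes in the wrong order.
(D) machimvemmovvuz is wrong: it uses definite instead of indefinite for definiteness.
(B) machimvemkhomovchi is wrong: it uses nominative instead of instrumental for case.

A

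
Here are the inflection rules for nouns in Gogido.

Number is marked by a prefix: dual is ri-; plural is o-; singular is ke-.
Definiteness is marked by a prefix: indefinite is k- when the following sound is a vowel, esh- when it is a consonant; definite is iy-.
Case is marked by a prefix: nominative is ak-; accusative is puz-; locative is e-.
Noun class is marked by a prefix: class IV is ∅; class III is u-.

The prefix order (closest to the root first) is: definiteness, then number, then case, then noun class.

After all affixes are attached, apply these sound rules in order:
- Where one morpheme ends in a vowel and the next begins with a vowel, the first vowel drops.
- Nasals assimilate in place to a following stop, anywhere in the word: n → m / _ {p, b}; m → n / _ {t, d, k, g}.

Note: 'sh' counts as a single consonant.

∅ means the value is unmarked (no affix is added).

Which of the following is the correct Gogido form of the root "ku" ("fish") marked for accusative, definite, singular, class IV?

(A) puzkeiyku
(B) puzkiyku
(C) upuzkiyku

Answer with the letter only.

B

Attach definiteness definite iy- → iyku.
Attach number singular ke- → keiyku.
Attach case accusative puz- → puzkeiyku.
noun class = class IV: zero marking, form stays puzkeiyku.
Apply vowel deletion: puzkeiyku → puzkiyku.
Nasal assimilation: no change.
So the correct form is puzkiyku, option (B).
(C) upuzkiyku is wrong: it uses class III instead of class IV for noun class.
(A) puzkeiyku is wrong: it fails to apply the sound rule(s).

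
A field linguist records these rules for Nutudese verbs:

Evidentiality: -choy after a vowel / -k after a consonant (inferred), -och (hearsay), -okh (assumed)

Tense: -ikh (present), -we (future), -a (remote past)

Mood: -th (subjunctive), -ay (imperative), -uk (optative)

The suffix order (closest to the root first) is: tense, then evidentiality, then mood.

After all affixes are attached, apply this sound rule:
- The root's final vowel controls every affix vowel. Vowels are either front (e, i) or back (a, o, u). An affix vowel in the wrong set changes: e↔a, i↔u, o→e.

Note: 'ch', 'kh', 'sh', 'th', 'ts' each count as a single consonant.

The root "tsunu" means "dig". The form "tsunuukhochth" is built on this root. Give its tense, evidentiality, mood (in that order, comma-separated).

Segment: tsunu-ikh-och-th.
tense: -ikh → present.
evidentiality: -och → hearsay.
mood: -th → subjunctive.

present, hearsay, subjunctive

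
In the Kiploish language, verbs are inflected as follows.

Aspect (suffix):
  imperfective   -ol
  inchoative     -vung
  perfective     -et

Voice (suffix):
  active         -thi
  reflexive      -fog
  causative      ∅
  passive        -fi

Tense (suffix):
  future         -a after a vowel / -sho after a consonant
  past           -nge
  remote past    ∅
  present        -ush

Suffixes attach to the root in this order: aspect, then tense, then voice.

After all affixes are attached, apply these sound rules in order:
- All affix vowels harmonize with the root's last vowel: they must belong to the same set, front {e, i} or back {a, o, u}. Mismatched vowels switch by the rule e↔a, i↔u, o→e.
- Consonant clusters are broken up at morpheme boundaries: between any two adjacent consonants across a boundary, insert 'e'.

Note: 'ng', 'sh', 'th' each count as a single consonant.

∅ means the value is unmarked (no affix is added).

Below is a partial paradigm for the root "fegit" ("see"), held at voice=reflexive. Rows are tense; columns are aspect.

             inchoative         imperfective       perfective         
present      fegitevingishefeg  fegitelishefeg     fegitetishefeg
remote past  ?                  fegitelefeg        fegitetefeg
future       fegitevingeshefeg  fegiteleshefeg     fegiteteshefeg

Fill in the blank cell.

fegitevingefeg

Attach aspect inchoative -vung → fegitvung.
tense = remote past: zero marking, form stays fegitvung.
Attach voice reflexive -fog → fegitvungfog.
Apply vowel harmony: fegitvungfog → fegitvingfeg.
Apply epenthesis: fegitvingfeg → fegitevingefeg.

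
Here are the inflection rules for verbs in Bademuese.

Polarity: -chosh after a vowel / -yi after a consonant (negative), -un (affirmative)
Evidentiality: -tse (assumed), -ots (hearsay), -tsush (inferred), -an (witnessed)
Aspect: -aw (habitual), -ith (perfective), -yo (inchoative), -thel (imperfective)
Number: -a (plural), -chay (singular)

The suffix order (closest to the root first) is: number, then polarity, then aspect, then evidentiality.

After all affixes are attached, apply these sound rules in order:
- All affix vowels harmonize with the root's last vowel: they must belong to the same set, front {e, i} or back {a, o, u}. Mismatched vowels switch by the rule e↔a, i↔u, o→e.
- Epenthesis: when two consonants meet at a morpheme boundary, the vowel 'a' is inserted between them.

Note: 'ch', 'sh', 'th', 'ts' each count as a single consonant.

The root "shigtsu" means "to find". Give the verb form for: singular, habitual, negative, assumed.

Attach number singular -chay → shigtsuchay.
Attach polarity negative -yi (after consonant 'y') → shigtsuchayyi.
Attach aspect habitual -aw → shigtsuchayyiaw.
Attach evidentiality assumed -tse → shigtsuchayyiawtse.
Apply vowel harmony: shigtsuchayyiawtse → shigtsuchayyuawtsa.
Apply epenthesis: shigtsuchayyuawtsa → shigtsuchayayuawatsa.

shigtsuchayayuawatsa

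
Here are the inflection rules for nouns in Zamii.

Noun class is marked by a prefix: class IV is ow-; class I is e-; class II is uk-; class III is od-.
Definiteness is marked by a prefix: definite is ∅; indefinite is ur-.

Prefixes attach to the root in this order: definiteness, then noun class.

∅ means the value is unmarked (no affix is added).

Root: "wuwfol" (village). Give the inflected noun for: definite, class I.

definiteness = definite: zero marking, form stays wuwfol.
Attach noun class class I e- → ewuwfol.

ewuwfol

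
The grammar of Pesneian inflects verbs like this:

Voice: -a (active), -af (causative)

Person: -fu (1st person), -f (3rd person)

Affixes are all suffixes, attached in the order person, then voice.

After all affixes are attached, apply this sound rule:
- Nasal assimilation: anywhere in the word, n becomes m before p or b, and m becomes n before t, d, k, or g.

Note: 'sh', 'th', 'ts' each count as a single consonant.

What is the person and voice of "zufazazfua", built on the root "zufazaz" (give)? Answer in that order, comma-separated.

1st person, active

Segment: zufazaz-fu-a.
person: -fu → 1st person.
voice: -a → active.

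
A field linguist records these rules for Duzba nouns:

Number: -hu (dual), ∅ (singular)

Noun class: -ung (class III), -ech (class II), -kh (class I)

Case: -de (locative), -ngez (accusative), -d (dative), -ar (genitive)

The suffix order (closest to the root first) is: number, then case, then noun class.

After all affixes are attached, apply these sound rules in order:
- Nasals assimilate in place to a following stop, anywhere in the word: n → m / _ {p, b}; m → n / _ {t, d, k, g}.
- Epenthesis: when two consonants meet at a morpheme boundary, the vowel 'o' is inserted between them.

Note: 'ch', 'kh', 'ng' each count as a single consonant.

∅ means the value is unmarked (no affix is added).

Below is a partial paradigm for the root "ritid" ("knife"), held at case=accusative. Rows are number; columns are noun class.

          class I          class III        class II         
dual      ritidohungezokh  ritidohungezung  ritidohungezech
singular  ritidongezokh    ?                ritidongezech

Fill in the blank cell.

ritidongezung

number = singular: zero marking, form stays ritid.
Attach case accusative -ngez → ritidngez.
Attach noun class class III -ung → ritidngezung.
Nasal assimilation: no change.
Apply epenthesis: ritidngezung → ritidongezung.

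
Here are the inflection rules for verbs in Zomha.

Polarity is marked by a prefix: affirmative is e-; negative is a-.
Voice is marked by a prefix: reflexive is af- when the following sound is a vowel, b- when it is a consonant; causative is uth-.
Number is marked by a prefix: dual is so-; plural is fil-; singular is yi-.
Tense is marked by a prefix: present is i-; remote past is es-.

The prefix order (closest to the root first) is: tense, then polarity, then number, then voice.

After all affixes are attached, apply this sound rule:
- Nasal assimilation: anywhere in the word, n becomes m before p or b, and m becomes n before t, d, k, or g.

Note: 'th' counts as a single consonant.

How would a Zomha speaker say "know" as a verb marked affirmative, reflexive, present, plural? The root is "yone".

bfileiyone

Attach tense present i- → iyone.
Attach polarity affirmative e- → eiyone.
Attach number plural fil- → fileiyone.
Attach voice reflexive b- (before consonant 'f') → bfileiyone.
Nasal assimilation: no change.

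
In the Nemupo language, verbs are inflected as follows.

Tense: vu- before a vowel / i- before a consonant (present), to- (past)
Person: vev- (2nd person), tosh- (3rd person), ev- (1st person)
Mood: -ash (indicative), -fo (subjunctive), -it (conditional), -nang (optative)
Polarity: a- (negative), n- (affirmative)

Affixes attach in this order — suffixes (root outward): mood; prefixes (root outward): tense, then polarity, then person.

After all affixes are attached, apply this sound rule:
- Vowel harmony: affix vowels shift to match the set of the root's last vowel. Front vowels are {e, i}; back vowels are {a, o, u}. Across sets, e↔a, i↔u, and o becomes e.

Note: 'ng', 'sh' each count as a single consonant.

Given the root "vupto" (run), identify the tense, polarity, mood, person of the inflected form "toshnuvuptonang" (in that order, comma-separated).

Segment: tosh-n-i-vupto-nang.
tense: vu/i- → present.
polarity: n- → affirmative.
mood: -nang → optative.
person: tosh- → 3rd person.

present, affirmative, optative, 3rd person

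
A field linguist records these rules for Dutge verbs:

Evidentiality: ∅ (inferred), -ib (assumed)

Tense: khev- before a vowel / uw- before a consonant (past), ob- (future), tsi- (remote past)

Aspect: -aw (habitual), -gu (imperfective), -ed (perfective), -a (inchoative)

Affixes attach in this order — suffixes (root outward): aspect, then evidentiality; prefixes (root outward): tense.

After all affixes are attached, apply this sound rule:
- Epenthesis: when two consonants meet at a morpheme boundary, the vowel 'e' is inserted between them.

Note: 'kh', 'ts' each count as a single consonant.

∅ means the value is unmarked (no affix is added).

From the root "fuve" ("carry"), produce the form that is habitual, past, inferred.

uwefuveaw

Attach tense past uw- (before consonant 'f') → uwfuve.
Attach aspect habitual -aw → uwfuveaw.
evidentiality = inferred: zero marking, form stays uwfuveaw.
Apply epenthesis: uwfuveaw → uwefuveaw.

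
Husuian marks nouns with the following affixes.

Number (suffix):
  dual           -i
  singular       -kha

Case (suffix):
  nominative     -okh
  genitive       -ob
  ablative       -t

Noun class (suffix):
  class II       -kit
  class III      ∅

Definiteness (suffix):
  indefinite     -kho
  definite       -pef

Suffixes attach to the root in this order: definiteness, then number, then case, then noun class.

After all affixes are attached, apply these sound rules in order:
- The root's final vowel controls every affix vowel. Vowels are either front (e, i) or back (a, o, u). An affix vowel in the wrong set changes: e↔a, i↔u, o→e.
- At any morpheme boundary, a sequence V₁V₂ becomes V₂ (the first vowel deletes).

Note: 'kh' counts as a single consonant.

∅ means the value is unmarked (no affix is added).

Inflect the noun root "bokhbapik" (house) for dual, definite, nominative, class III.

Attach definiteness definite -pef → bokhbapikpef.
Attach number dual -i → bokhbapikpefi.
Attach case nominative -okh → bokhbapikpefiokh.
noun class = class III: zero marking, form stays bokhbapikpefiokh.
Apply vowel harmony: bokhbapikpefiokh → bokhbapikpefiekh.
Apply vowel deletion: bokhbapikpefiekh → bokhbapikpefekh.

bokhbapikpefekh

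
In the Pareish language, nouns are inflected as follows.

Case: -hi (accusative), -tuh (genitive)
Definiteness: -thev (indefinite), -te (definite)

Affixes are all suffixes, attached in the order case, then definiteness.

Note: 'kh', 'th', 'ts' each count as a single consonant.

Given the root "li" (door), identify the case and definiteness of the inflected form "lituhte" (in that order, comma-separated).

genitive, definite

Segment: li-tuh-te.
case: -tuh → genitive.
definiteness: -te → definite.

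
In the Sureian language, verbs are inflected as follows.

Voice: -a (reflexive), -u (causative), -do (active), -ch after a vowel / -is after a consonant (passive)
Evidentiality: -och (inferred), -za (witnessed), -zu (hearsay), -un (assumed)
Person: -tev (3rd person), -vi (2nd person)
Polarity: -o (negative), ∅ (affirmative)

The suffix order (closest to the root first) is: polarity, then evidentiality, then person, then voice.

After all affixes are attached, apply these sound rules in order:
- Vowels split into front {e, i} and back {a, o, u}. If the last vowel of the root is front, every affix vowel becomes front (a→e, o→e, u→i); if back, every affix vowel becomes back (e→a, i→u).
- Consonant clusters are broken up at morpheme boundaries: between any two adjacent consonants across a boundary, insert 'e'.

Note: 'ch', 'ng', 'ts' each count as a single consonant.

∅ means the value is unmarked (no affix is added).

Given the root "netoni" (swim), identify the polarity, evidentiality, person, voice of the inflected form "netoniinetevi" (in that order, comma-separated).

Segment: netoni-un-tev-u.
polarity: ∅ → affirmative.
evidentiality: -un → assumed.
person: -tev → 3rd person.
voice: -u → causative.

affirmative, assumed, 3rd person, causative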